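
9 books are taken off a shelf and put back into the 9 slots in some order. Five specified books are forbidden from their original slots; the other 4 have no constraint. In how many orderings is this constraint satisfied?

205056

Inclusion-exclusion on the 5 forbidden self-matches:
Σ_{j=0}^{5} (-1)^j C(5,j)(9-j)!
= C(5,0)·9! - C(5,1)·8! + C(5,2)·7! - C(5,3)·6! + C(5,4)·5! - C(5,5)·4!
= 362880 - 201600 + 50400 - 7200 + 600 - 24
= 205056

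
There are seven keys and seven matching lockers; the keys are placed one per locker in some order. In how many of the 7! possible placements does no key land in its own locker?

1854

!7 = 7! · Σ_{k=0}^{7} (-1)^k/k!
= 7! - 7!/1! + 7!/2! - 7!/3! + 7!/4! - 7!/5! + 7!/6! - 7!/7!
= 5040 - 5040 + 2520 - 840 + 210 - 42 + 7 - 1
= 1854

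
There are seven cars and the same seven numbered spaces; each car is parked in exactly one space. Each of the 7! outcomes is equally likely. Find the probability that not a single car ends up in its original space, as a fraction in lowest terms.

103/280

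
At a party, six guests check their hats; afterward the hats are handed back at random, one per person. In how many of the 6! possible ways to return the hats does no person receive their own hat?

265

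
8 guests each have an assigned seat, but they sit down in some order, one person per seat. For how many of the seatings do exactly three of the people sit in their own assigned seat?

Pick the 3 fixed positions: C(8,3) = 56 ways.
The other 5 form a derangement: !5 = 44.
Total: 56 × 44 = 2464.

2464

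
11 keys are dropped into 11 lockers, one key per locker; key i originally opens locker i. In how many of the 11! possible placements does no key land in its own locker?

!11 = 11! · Σ_{k=0}^{11} (-1)^k/k!
= 11! - 11!/1! + 11!/2! - 11!/3! + 11!/4! - 11!/5! + 11!/6! - 11!/7! + 11!/8! - 11!/9! + 11!/10! - 11!/11!
= 39916800 - 39916800 + 19958400 - 6652800 + 1663200 - 332640 + 55440 - 7920 + 990 - 110 + 11 - 1
= 14684570

14684570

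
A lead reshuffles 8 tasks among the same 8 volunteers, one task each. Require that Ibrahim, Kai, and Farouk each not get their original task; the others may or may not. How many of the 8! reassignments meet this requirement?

27240

Let A_j be the event that the j-th constrained one is fixed. By inclusion-exclusion over the 3 events:
Σ_{j=0}^{3} (-1)^j C(3,j)(8-j)!
= C(3,0)·8! - C(3,1)·7! + C(3,2)·6! - C(3,3)·5!
= 40320 - 15120 + 2160 - 120
= 27240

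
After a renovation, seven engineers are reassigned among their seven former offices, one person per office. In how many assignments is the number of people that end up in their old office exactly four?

Choose which 4 of the 7 are fixed: C(7,4) = 35.
The remaining 3 must be deranged: !3 = 2.
Total: 35 × 2 = 70.

70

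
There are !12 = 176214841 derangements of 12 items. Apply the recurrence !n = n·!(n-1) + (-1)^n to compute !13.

!13 = 13·176214841 - 1 = 2290792932.

2290792932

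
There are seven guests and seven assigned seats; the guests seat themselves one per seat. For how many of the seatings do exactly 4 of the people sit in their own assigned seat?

70

Choose which 4 of the 7 are fixed: C(7,4) = 35.
The remaining 3 must be deranged: !3 = 2.
Total: 35 × 2 = 70.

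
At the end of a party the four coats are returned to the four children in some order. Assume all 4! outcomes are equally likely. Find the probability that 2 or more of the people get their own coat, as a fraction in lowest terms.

Favorable outcomes: Σ_{i≥2} C(4,i)·!(4-i) = 6·1 + 4·0 + 1·1 = 7.
Total outcomes: 4! = 24.
Probability = 7/24 = 7/24.

7/24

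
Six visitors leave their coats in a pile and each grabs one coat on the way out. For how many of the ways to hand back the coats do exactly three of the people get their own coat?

40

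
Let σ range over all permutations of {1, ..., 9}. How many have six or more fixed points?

205

# with exactly i fixed is C(9,i)·!(9-i); sum over i=6..9:
  i=6: C(9,6)·!3 = 84·2 = 168
  i=7: C(9,7)·!2 = 36·1 = 36
  i=8: C(9,8)·!1 = 9·0 = 0
  i=9: C(9,9)·!0 = 1·1 = 1
Total = 205.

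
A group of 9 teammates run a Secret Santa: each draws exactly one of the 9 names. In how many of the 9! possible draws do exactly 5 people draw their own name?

Pick the 5 fixed positions: C(9,5) = 126 ways.
The remaining 4 must be deranged: !4 = 9.
Total: 126 × 9 = 1134.

1134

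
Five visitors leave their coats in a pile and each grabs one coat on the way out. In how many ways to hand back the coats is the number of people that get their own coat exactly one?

Pick the single fixed position: C(5,1) = 5 ways.
The remaining 4 must be deranged: !4 = 9.
Total: 5 × 9 = 45.

45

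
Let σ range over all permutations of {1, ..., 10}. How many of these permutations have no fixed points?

The subfactorial !10 = [10!/e] (nearest integer).
10! = 3628800, and 3628800/e ≈ 1334960.92, so !10 = 1334961.

1334961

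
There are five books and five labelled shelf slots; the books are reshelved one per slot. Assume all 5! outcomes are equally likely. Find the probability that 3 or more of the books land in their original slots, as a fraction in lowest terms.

11/120

Favorable outcomes: Σ_{i≥3} C(5,i)·!(5-i) = 10·1 + 5·0 + 1·1 = 11.
Total outcomes: 5! = 120.
Probability = 11/120 = 11/120.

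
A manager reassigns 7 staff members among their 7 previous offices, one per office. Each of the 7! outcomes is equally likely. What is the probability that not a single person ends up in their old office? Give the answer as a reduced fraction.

103/280

Favorable outcomes: !7 = 1854.
Total outcomes: 7! = 5040.
Probability = 1854/5040 = 103/280.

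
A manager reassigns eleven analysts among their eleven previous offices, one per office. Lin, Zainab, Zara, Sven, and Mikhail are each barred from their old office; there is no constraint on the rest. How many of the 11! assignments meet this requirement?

Let A_j be the event that the j-th constrained one is fixed. By inclusion-exclusion over the 5 events:
Σ_{j=0}^{5} (-1)^j C(5,j)(11-j)!
= C(5,0)·11! - C(5,1)·10! + C(5,2)·9! - C(5,3)·8! + C(5,4)·7! - C(5,5)·6!
= 39916800 - 18144000 + 3628800 - 403200 + 25200 - 720
= 25022880

25022880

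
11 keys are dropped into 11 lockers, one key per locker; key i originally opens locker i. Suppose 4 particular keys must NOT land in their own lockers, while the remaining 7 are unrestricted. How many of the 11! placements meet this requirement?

27422640

Inclusion-exclusion on the 4 forbidden self-matches:
Σ_{j=0}^{4} (-1)^j C(4,j)(11-j)!
= C(4,0)·11! - C(4,1)·10! + C(4,2)·9! - C(4,3)·8! + C(4,4)·7!
= 39916800 - 14515200 + 2177280 - 161280 + 5040
= 27422640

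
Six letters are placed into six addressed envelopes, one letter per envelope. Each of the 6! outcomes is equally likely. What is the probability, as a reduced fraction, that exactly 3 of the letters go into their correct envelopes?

1/18

Favorable outcomes: C(6,3)·!3 = 20·2 = 40.
Total outcomes: 6! = 720.
Probability = 40/720 = 1/18.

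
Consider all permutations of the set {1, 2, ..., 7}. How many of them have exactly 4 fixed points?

70

Choose which 4 of the 7 are fixed: C(7,4) = 35.
The remaining 3 must be deranged: !3 = 2.
Total: 35 × 2 = 70.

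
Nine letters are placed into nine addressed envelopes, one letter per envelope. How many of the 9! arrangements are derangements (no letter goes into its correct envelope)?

133496

!9 = 9! · Σ_{k=0}^{9} (-1)^k/k!
= 9! - 9!/1! + 9!/2! - 9!/3! + 9!/4! - 9!/5! + 9!/6! - 9!/7! + 9!/8! - 9!/9!
= 362880 - 362880 + 181440 - 60480 + 15120 - 3024 + 504 - 72 + 9 - 1
= 133496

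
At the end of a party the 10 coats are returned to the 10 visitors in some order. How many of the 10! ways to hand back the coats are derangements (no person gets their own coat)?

!10 = 10! · Σ_{k=0}^{10} (-1)^k/k!
= 10! - 10!/1! + 10!/2! - 10!/3! + 10!/4! - 10!/5! + 10!/6! - 10!/7! + 10!/8! - 10!/9! + 10!/10!
= 3628800 - 3628800 + 1814400 - 604800 + 151200 - 30240 + 5040 - 720 + 90 - 10 + 1
= 1334961

1334961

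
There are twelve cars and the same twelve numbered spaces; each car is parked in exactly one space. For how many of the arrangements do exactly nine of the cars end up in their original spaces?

Choose which 9 of the 12 are fixed: C(12,9) = 220.
The other 3 form a derangement: !3 = 2.
Total: 220 × 2 = 440.

440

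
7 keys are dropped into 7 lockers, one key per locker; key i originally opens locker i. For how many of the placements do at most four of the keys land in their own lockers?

5018

# with exactly i fixed is C(7,i)·!(7-i); sum over i=0..4:
  i=0: C(7,0)·!7 = 1·1854 = 1854
  i=1: C(7,1)·!6 = 7·265 = 1855
  i=2: C(7,2)·!5 = 21·44 = 924
  i=3: C(7,3)·!4 = 35·9 = 315
  i=4: C(7,4)·!3 = 35·2 = 70
Total = 5018.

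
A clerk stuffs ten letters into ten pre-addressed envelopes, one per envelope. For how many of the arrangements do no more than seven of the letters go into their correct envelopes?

Sum C(10,i)·!(10-i) for i = 0..7:
  i=0: C(10,0)·!10 = 1·1334961 = 1334961
  i=1: C(10,1)·!9 = 10·133496 = 1334960
  i=2: C(10,2)·!8 = 45·14833 = 667485
  i=3: C(10,3)·!7 = 120·1854 = 222480
  i=4: C(10,4)·!6 = 210·265 = 55650
  i=5: C(10,5)·!5 = 252·44 = 11088
  i=6: C(10,6)·!4 = 210·9 = 1890
  i=7: C(10,7)·!3 = 120·2 = 240
Total = 3628754.

3628754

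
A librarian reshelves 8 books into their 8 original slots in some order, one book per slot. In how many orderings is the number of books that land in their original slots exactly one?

14832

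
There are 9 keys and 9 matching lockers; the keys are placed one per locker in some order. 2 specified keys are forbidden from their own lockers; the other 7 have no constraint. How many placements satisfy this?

287280

Inclusion-exclusion on the 2 forbidden self-matches:
Σ_{j=0}^{2} (-1)^j C(2,j)(9-j)!
= C(2,0)·9! - C(2,1)·8! + C(2,2)·7!
= 362880 - 80640 + 5040
= 287280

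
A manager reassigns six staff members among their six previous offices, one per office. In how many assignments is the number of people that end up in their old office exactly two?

135

Pick the 2 fixed positions: C(6,2) = 15 ways.
The remaining 4 must be deranged: !4 = 9.
Total: 15 × 9 = 135.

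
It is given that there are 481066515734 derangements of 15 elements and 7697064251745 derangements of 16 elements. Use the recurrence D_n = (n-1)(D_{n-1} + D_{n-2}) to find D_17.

D_17 = (17-1)·(D_16 + D_15) = 16·(7697064251745 + 481066515734) = 16·8178130767479 = 130850092279664.

130850092279664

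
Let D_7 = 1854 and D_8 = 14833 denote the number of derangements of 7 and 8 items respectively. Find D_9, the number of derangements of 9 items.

133496

D_9 = (9-1)·(D_8 + D_7) = 8·(14833 + 1854) = 8·16687 = 133496.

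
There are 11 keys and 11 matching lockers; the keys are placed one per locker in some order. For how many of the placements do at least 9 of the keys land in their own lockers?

56

Sum C(11,i)·!(11-i) for i = 9..11:
  i=9: C(11,9)·!2 = 55·1 = 55
  i=10: C(11,10)·!1 = 11·0 = 0
  i=11: C(11,11)·!0 = 1·1 = 1
Total = 56.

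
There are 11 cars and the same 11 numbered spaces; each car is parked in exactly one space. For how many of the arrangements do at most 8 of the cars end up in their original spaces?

39916744

# with exactly i fixed is C(11,i)·!(11-i); sum over i=0..8:
  i=0: C(11,0)·!11 = 1·14684570 = 14684570
  i=1: C(11,1)·!10 = 11·1334961 = 14684571
  i=2: C(11,2)·!9 = 55·133496 = 7342280
  i=3: C(11,3)·!8 = 165·14833 = 2447445
  i=4: C(11,4)·!7 = 330·1854 = 611820
  i=5: C(11,5)·!6 = 462·265 = 122430
  i=6: C(11,6)·!5 = 462·44 = 20328
  i=7: C(11,7)·!4 = 330·9 = 2970
  i=8: C(11,8)·!3 = 165·2 = 330
Total = 39916744.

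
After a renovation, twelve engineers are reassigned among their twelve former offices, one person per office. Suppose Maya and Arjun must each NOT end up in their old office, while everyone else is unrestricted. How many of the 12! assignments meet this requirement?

402796800

Inclusion-exclusion on the 2 forbidden self-matches:
Σ_{j=0}^{2} (-1)^j C(2,j)(12-j)!
= C(2,0)·12! - C(2,1)·11! + C(2,2)·10!
= 479001600 - 79833600 + 3628800
= 402796800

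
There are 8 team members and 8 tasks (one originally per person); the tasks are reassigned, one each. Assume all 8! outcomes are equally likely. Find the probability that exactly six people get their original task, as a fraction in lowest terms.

1/1440

Favorable outcomes: C(8,6)·!2 = 28·1 = 28.
Total outcomes: 8! = 40320.
Probability = 28/40320 = 1/1440.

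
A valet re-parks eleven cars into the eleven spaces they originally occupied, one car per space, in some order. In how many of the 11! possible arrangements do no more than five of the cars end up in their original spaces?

39893116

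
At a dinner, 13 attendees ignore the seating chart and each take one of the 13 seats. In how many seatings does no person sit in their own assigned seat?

The subfactorial !13 = [13!/e] (nearest integer).
13! = 6227020800, and 6227020800/e ≈ 2290792932.07, so !13 = 2290792932.

2290792932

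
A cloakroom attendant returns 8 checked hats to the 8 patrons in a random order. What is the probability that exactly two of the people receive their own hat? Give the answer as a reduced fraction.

Favorable outcomes: C(8,2)·!6 = 28·265 = 7420.
Total outcomes: 8! = 40320.
Probability = 7420/40320 = 53/288.

53/288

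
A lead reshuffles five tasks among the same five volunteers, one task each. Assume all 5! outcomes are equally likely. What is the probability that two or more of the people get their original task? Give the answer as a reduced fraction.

31/120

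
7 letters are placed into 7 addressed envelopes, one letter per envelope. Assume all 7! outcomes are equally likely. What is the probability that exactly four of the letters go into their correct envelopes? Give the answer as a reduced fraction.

1/72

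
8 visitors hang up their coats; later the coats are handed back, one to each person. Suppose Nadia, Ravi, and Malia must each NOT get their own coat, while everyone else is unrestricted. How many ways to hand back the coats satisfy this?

27240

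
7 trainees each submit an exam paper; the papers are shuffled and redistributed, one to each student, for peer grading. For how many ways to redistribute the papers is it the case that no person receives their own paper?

1854

Use !n = n·!(n-1) + (-1)^n.
!7 = 7·265 - 1 = 1854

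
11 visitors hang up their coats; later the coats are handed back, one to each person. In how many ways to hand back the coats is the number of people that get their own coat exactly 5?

122430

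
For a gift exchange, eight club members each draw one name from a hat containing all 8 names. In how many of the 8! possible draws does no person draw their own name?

14833

Recurrence: !8 = 8·!7 + (-1)^8.
!8 = 8·1854 + 1 = 14833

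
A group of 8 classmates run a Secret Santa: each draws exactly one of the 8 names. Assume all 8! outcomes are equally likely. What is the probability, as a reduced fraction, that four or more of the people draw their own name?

257/13440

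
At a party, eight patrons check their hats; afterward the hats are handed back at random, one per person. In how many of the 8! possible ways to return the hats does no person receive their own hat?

Recurrence: !8 = 8·!7 + (-1)^8.
!8 = 8·1854 + 1 = 14833

14833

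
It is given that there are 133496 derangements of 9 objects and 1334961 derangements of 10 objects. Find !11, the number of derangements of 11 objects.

!11 = (11-1)·(!10 + !9) = 10·(1334961 + 133496) = 10·1468457 = 14684570.

14684570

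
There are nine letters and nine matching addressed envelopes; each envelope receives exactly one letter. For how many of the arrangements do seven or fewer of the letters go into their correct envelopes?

362879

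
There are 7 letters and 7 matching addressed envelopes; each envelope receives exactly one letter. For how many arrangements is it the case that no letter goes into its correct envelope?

!7 is the nearest integer to 7!/e.
7! = 5040, and 5040/e ≈ 1854.11, so !7 = 1854.

1854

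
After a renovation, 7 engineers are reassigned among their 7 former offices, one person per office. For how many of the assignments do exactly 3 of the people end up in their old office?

315

Choose which 3 of the 7 are fixed: C(7,3) = 35.
The remaining 4 must be deranged: !4 = 9.
Total: 35 × 9 = 315.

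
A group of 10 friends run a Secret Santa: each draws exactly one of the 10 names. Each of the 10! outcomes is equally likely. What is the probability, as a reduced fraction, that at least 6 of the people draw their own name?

Favorable outcomes: Σ_{i≥6} C(10,i)·!(10-i) = 210·9 + 120·2 + 45·1 + 10·0 + 1·1 = 2176.
Total outcomes: 10! = 3628800.
Probability = 2176/3628800 = 17/28350.

17/28350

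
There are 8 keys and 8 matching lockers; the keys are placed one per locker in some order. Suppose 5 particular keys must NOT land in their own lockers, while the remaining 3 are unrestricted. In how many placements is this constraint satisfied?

21234

Let A_j be the event that the j-th constrained one is fixed. By inclusion-exclusion over the 5 events:
Σ_{j=0}^{5} (-1)^j C(5,j)(8-j)!
= C(5,0)·8! - C(5,1)·7! + C(5,2)·6! - C(5,3)·5! + C(5,4)·4! - C(5,5)·3!
= 40320 - 25200 + 7200 - 1200 + 120 - 6
= 21234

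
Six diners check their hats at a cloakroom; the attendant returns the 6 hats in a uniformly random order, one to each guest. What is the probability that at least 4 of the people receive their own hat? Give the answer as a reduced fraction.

Favorable outcomes: Σ_{i≥4} C(6,i)·!(6-i) = 15·1 + 6·0 + 1·1 = 16.
Total outcomes: 6! = 720.
Probability = 16/720 = 1/45.

1/45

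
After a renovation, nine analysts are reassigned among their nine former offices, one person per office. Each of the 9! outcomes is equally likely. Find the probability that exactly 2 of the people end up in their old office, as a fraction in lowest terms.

103/560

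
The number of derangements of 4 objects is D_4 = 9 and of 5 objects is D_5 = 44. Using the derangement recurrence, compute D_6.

265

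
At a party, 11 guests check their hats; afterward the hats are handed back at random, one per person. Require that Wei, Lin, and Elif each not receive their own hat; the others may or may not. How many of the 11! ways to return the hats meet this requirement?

30078720

Inclusion-exclusion on the 3 forbidden self-matches:
Σ_{j=0}^{3} (-1)^j C(3,j)(11-j)!
= C(3,0)·11! - C(3,1)·10! + C(3,2)·9! - C(3,3)·8!
= 39916800 - 10886400 + 1088640 - 40320
= 30078720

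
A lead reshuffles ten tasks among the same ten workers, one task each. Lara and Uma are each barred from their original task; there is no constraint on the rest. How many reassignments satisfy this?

2943360

Let A_j be the event that the j-th constrained one is fixed. By inclusion-exclusion over the 2 events:
Σ_{j=0}^{2} (-1)^j C(2,j)(10-j)!
= C(2,0)·10! - C(2,1)·9! + C(2,2)·8!
= 3628800 - 725760 + 40320
= 2943360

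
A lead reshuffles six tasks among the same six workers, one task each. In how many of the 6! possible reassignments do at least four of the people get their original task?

Sum C(6,i)·!(6-i) for i = 4..6:
  i=4: C(6,4)·!2 = 15·1 = 15
  i=5: C(6,5)·!1 = 6·0 = 0
  i=6: C(6,6)·!0 = 1·1 = 1
Total = 16.

16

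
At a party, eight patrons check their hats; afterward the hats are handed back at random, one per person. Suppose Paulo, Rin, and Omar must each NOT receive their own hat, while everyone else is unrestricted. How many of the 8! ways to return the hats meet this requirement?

27240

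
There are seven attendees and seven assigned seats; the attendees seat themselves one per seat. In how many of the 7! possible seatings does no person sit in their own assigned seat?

1854

Use !n = (n-1)(!(n-1) + !(n-2)).
!7 = 6·(265 + 44) = 6·309 = 1854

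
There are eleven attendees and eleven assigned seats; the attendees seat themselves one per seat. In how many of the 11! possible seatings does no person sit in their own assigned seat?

Use !n = n·!(n-1) + (-1)^n.
!11 = 11·1334961 - 1 = 14684570

14684570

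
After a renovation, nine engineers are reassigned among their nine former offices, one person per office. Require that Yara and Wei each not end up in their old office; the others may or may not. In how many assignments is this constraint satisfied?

Inclusion-exclusion on the 2 forbidden self-matches:
Σ_{j=0}^{2} (-1)^j C(2,j)(9-j)!
= C(2,0)·9! - C(2,1)·8! + C(2,2)·7!
= 362880 - 80640 + 5040
= 287280

287280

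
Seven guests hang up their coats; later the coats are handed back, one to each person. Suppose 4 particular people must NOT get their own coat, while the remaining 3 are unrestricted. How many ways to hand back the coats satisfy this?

Inclusion-exclusion on the 4 forbidden self-matches:
Σ_{j=0}^{4} (-1)^j C(4,j)(7-j)!
= C(4,0)·7! - C(4,1)·6! + C(4,2)·5! - C(4,3)·4! + C(4,4)·3!
= 5040 - 2880 + 720 - 96 + 6
= 2790

2790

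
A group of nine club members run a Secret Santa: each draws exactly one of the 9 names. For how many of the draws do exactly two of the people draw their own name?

Pick the 2 fixed positions: C(9,2) = 36 ways.
The remaining 7 must be deranged: !7 = 1854.
Total: 36 × 1854 = 66744.

66744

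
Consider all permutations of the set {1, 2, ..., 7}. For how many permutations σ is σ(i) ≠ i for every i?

1854

!7 = 7! · Σ_{k=0}^{7} (-1)^k/k!
= 7! - 7!/1! + 7!/2! - 7!/3! + 7!/4! - 7!/5! + 7!/6! - 7!/7!
= 5040 - 5040 + 2520 - 840 + 210 - 42 + 7 - 1
= 1854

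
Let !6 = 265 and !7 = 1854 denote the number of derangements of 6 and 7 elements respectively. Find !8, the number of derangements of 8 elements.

!8 = (8-1)·(!7 + !6) = 7·(1854 + 265) = 7·2119 = 14833.

14833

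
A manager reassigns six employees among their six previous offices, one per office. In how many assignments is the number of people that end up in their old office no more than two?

664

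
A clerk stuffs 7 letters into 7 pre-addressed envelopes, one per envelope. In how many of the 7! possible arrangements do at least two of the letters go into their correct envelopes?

1331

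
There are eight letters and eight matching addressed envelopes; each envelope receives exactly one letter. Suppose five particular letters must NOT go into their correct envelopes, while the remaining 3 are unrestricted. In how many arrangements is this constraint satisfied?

21234

Let A_j be the event that the j-th constrained one is fixed. By inclusion-exclusion over the 5 events:
Σ_{j=0}^{5} (-1)^j C(5,j)(8-j)!
= C(5,0)·8! - C(5,1)·7! + C(5,2)·6! - C(5,3)·5! + C(5,4)·4! - C(5,5)·3!
= 40320 - 25200 + 7200 - 1200 + 120 - 6
= 21234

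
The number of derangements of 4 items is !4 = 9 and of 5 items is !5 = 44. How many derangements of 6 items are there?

265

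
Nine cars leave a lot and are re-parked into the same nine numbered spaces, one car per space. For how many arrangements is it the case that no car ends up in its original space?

133496

The number of derangements of 9 is !9 = Σ_{k=0}^{9} (-1)^k·9!/k!
= 9! - 9!/1! + 9!/2! - 9!/3! + 9!/4! - 9!/5! + 9!/6! - 9!/7! + 9!/8! - 9!/9!
= 362880 - 362880 + 181440 - 60480 + 15120 - 3024 + 504 - 72 + 9 - 1
= 133496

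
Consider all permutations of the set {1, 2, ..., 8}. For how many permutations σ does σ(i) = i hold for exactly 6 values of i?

Choose which 6 of the 8 are fixed: C(8,6) = 28.
The other 2 form a derangement: !2 = 1.
Total: 28 × 1 = 28.

28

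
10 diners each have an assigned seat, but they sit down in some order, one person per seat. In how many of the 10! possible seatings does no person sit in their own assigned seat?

1334961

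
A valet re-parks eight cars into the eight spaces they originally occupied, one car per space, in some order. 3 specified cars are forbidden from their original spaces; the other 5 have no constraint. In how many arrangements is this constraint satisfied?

27240

Let A_j be the event that the j-th constrained one is fixed. By inclusion-exclusion over the 3 events:
Σ_{j=0}^{3} (-1)^j C(3,j)(8-j)!
= C(3,0)·8! - C(3,1)·7! + C(3,2)·6! - C(3,3)·5!
= 40320 - 15120 + 2160 - 120
= 27240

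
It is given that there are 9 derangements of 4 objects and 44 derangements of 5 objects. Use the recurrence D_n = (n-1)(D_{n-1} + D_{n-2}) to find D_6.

265

D_6 = (6-1)·(D_5 + D_4) = 5·(44 + 9) = 5·53 = 265.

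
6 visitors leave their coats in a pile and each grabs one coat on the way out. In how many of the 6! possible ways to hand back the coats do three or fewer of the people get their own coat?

# with exactly i fixed is C(6,i)·!(6-i); sum over i=0..3:
  i=0: C(6,0)·!6 = 1·265 = 265
  i=1: C(6,1)·!5 = 6·44 = 264
  i=2: C(6,2)·!4 = 15·9 = 135
  i=3: C(6,3)·!3 = 20·2 = 40
Total = 704.

704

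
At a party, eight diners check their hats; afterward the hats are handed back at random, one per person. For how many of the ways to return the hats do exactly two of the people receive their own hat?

7420

Pick the 2 fixed positions: C(8,2) = 28 ways.
The remaining 6 must be deranged: !6 = 265.
Total: 28 × 265 = 7420.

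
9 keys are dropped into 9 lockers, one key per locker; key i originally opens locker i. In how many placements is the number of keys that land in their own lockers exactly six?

Choose which 6 of the 9 are fixed: C(9,6) = 84.
The remaining 3 must be deranged: !3 = 2.
Total: 84 × 2 = 168.

168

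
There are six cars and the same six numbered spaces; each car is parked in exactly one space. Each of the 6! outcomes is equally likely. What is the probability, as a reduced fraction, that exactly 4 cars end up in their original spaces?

1/48

Favorable outcomes: C(6,4)·!2 = 15·1 = 15.
Total outcomes: 6! = 720.
Probability = 15/720 = 1/48.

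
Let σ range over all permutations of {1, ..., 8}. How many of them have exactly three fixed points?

Pick the 3 fixed positions: C(8,3) = 56 ways.
The remaining 5 must be deranged: !5 = 44.
Total: 56 × 44 = 2464.

2464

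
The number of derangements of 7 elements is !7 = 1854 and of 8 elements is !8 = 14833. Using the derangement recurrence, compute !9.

133496

!9 = (9-1)·(!8 + !7) = 8·(14833 + 1854) = 8·16687 = 133496.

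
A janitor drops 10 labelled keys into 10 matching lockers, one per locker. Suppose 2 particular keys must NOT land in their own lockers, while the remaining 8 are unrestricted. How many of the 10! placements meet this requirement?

Inclusion-exclusion on the 2 forbidden self-matches:
Σ_{j=0}^{2} (-1)^j C(2,j)(10-j)!
= C(2,0)·10! - C(2,1)·9! + C(2,2)·8!
= 3628800 - 725760 + 40320
= 2943360

2943360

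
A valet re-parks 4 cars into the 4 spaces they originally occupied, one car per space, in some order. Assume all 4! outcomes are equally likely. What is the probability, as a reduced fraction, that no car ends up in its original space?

3/8

Favorable outcomes: !4 = 9.
Total outcomes: 4! = 24.
Probability = 9/24 = 3/8.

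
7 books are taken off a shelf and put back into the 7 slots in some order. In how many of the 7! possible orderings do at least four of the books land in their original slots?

Sum C(7,i)·!(7-i) for i = 4..7:
  i=4: C(7,4)·!3 = 35·2 = 70
  i=5: C(7,5)·!2 = 21·1 = 21
  i=6: C(7,6)·!1 = 7·0 = 0
  i=7: C(7,7)·!0 = 1·1 = 1
Total = 92.

92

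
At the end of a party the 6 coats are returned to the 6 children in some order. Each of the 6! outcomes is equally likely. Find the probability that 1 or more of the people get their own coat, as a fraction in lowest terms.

91/144

Favorable outcomes: Σ_{i≥1} C(6,i)·!(6-i) = 6·44 + 15·9 + 20·2 + 15·1 + 6·0 + 1·1 = 455.
Total outcomes: 6! = 720.
Probability = 455/720 = 91/144.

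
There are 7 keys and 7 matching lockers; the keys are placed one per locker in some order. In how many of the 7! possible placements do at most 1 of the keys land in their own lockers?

3709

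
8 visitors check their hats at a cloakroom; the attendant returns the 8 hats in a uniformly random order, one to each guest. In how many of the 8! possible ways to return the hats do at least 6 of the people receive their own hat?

29

# with exactly i fixed is C(8,i)·!(8-i); sum over i=6..8:
  i=6: C(8,6)·!2 = 28·1 = 28
  i=7: C(8,7)·!1 = 8·0 = 0
  i=8: C(8,8)·!0 = 1·1 = 1
Total = 29.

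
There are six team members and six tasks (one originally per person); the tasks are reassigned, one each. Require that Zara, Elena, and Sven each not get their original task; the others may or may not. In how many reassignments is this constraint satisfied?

426

Inclusion-exclusion on the 3 forbidden self-matches:
Σ_{j=0}^{3} (-1)^j C(3,j)(6-j)!
= C(3,0)·6! - C(3,1)·5! + C(3,2)·4! - C(3,3)·3!
= 720 - 360 + 72 - 6
= 426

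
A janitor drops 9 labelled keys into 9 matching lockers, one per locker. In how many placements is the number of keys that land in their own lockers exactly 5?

1134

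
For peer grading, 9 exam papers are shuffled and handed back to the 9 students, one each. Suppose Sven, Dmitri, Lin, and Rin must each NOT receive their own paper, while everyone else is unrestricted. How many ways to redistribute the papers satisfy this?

Let A_j be the event that the j-th constrained one is fixed. By inclusion-exclusion over the 4 events:
Σ_{j=0}^{4} (-1)^j C(4,j)(9-j)!
= C(4,0)·9! - C(4,1)·8! + C(4,2)·7! - C(4,3)·6! + C(4,4)·5!
= 362880 - 161280 + 30240 - 2880 + 120
= 229080

229080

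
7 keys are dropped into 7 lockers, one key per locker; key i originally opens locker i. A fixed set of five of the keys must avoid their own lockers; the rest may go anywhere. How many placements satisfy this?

2428

Inclusion-exclusion on the 5 forbidden self-matches:
Σ_{j=0}^{5} (-1)^j C(5,j)(7-j)!
= C(5,0)·7! - C(5,1)·6! + C(5,2)·5! - C(5,3)·4! + C(5,4)·3! - C(5,5)·2!
= 5040 - 3600 + 1200 - 240 + 30 - 2
= 2428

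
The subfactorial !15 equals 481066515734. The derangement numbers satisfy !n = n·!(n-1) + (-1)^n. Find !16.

7697064251745

!16 = 16·481066515734 + 1 = 7697064251745.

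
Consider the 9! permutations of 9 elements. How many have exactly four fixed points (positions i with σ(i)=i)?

5544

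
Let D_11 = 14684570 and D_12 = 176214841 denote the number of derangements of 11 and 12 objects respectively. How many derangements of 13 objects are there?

D_13 = (13-1)·(D_12 + D_11) = 12·(176214841 + 14684570) = 12·190899411 = 2290792932.

2290792932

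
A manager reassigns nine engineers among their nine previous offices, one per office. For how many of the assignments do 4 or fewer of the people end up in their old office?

361541

# with exactly i fixed is C(9,i)·!(9-i); sum over i=0..4:
  i=0: C(9,0)·!9 = 1·133496 = 133496
  i=1: C(9,1)·!8 = 9·14833 = 133497
  i=2: C(9,2)·!7 = 36·1854 = 66744
  i=3: C(9,3)·!6 = 84·265 = 22260
  i=4: C(9,4)·!5 = 126·44 = 5544
Total = 361541.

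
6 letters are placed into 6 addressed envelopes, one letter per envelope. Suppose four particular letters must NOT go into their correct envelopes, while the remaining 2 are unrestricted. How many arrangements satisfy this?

362

Inclusion-exclusion on the 4 forbidden self-matches:
Σ_{j=0}^{4} (-1)^j C(4,j)(6-j)!
= C(4,0)·6! - C(4,1)·5! + C(4,2)·4! - C(4,3)·3! + C(4,4)·2!
= 720 - 480 + 144 - 24 + 2
= 362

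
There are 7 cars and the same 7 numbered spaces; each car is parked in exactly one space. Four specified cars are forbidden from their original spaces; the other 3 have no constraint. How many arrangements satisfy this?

Inclusion-exclusion on the 4 forbidden self-matches:
Σ_{j=0}^{4} (-1)^j C(4,j)(7-j)!
= C(4,0)·7! - C(4,1)·6! + C(4,2)·5! - C(4,3)·4! + C(4,4)·3!
= 5040 - 2880 + 720 - 96 + 6
= 2790

2790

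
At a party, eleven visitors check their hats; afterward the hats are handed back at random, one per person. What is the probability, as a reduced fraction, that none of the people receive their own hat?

Favorable outcomes: !11 = 14684570.
Total outcomes: 11! = 39916800.
Probability = 14684570/39916800 = 1468457/3991680.

1468457/3991680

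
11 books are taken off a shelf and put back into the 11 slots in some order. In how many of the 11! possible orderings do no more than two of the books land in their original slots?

36711421

Sum C(11,i)·!(11-i) for i = 0..2:
  i=0: C(11,0)·!11 = 1·14684570 = 14684570
  i=1: C(11,1)·!10 = 11·1334961 = 14684571
  i=2: C(11,2)·!9 = 55·133496 = 7342280
Total = 36711421.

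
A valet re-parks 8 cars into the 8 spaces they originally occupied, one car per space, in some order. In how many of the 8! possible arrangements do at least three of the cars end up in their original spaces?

3235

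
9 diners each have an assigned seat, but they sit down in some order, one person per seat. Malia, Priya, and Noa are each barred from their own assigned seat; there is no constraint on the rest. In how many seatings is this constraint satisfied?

256320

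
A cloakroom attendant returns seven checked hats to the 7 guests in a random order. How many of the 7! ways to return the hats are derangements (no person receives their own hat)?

The number of derangements of 7 is !7 = Σ_{k=0}^{7} (-1)^k·7!/k!
= 7! - 7!/1! + 7!/2! - 7!/3! + 7!/4! - 7!/5! + 7!/6! - 7!/7!
= 5040 - 5040 + 2520 - 840 + 210 - 42 + 7 - 1
= 1854

1854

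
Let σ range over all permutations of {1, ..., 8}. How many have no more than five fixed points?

40291

Sum C(8,i)·!(8-i) for i = 0..5:
  i=0: C(8,0)·!8 = 1·14833 = 14833
  i=1: C(8,1)·!7 = 8·1854 = 14832
  i=2: C(8,2)·!6 = 28·265 = 7420
  i=3: C(8,3)·!5 = 56·44 = 2464
  i=4: C(8,4)·!4 = 70·9 = 630
  i=5: C(8,5)·!3 = 56·2 = 112
Total = 40291.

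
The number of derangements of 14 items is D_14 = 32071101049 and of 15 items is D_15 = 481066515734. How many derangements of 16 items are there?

D_16 = (16-1)·(D_15 + D_14) = 15·(481066515734 + 32071101049) = 15·513137616783 = 7697064251745.

7697064251745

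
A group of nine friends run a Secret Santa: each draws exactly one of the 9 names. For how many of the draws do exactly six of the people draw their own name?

168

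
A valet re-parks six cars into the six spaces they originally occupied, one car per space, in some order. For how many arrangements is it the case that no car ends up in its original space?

The number of derangements of 6 is !6 = Σ_{k=0}^{6} (-1)^k·6!/k!
= 6! - 6!/1! + 6!/2! - 6!/3! + 6!/4! - 6!/5! + 6!/6!
= 720 - 720 + 360 - 120 + 30 - 6 + 1
= 265

265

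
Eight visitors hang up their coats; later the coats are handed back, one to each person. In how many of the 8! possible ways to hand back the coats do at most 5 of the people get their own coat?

# with exactly i fixed is C(8,i)·!(8-i); sum over i=0..5:
  i=0: C(8,0)·!8 = 1·14833 = 14833
  i=1: C(8,1)·!7 = 8·1854 = 14832
  i=2: C(8,2)·!6 = 28·265 = 7420
  i=3: C(8,3)·!5 = 56·44 = 2464
  i=4: C(8,4)·!4 = 70·9 = 630
  i=5: C(8,5)·!3 = 56·2 = 112
Total = 40291.

40291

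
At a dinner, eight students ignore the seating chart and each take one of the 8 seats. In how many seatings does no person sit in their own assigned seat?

!8 = 8! · Σ_{k=0}^{8} (-1)^k/k!
= 8! - 8!/1! + 8!/2! - 8!/3! + 8!/4! - 8!/5! + 8!/6! - 8!/7! + 8!/8!
= 40320 - 40320 + 20160 - 6720 + 1680 - 336 + 56 - 8 + 1
= 14833

14833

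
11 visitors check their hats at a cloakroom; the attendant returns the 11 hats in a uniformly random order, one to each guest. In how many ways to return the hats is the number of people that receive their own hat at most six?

# with exactly i fixed is C(11,i)·!(11-i); sum over i=0..6:
  i=0: C(11,0)·!11 = 1·14684570 = 14684570
  i=1: C(11,1)·!10 = 11·1334961 = 14684571
  i=2: C(11,2)·!9 = 55·133496 = 7342280
  i=3: C(11,3)·!8 = 165·14833 = 2447445
  i=4: C(11,4)·!7 = 330·1854 = 611820
  i=5: C(11,5)·!6 = 462·265 = 122430
  i=6: C(11,6)·!5 = 462·44 = 20328
Total = 39913444.

39913444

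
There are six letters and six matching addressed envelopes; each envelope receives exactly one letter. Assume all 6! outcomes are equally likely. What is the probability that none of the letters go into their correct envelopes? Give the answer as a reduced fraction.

53/144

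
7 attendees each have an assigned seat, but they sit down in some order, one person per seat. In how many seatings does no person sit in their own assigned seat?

Recurrence: !7 = 7·!6 + (-1)^7.
!7 = 7·265 - 1 = 1854

1854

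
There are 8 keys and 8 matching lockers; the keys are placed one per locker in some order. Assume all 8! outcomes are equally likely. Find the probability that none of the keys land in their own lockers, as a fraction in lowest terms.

Favorable outcomes: !8 = 14833.
Total outcomes: 8! = 40320.
Probability = 14833/40320 = 2119/5760.

2119/5760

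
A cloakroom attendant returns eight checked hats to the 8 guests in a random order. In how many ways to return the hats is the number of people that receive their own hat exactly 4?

630

Pick the 4 fixed positions: C(8,4) = 70 ways.
The other 4 form a derangement: !4 = 9.
Total: 70 × 9 = 630.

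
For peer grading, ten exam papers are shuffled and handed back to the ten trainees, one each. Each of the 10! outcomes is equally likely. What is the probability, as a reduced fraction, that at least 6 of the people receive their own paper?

17/28350

Favorable outcomes: Σ_{i≥6} C(10,i)·!(10-i) = 210·9 + 120·2 + 45·1 + 10·0 + 1·1 = 2176.
Total outcomes: 10! = 3628800.
Probability = 2176/3628800 = 17/28350.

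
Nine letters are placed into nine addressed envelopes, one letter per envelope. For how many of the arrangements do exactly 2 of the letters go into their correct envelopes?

66744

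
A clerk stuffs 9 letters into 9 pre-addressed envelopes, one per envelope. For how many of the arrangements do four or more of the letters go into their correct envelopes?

Sum C(9,i)·!(9-i) for i = 4..9:
  i=4: C(9,4)·!5 = 126·44 = 5544
  i=5: C(9,5)·!4 = 126·9 = 1134
  i=6: C(9,6)·!3 = 84·2 = 168
  i=7: C(9,7)·!2 = 36·1 = 36
  i=8: C(9,8)·!1 = 9·0 = 0
  i=9: C(9,9)·!0 = 1·1 = 1
Total = 6883.

6883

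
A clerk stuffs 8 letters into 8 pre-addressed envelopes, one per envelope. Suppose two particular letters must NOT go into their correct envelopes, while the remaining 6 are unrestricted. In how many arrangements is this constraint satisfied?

30960

Let A_j be the event that the j-th constrained one is fixed. By inclusion-exclusion over the 2 events:
Σ_{j=0}^{2} (-1)^j C(2,j)(8-j)!
= C(2,0)·8! - C(2,1)·7! + C(2,2)·6!
= 40320 - 10080 + 720
= 30960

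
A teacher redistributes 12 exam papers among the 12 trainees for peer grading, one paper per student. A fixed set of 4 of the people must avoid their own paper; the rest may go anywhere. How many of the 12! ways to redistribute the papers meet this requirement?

339696000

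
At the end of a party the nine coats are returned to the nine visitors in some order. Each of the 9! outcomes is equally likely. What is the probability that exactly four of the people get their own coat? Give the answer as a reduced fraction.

11/720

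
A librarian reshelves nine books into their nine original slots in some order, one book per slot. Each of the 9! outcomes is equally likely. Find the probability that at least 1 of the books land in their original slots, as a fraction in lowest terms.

Favorable outcomes: Σ_{i≥1} C(9,i)·!(9-i) = 9·14833 + 36·1854 + 84·265 + 126·44 + 126·9 + 84·2 + 36·1 + 9·0 + 1·1 = 229384.
Total outcomes: 9! = 362880.
Probability = 229384/362880 = 28673/45360.

28673/45360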